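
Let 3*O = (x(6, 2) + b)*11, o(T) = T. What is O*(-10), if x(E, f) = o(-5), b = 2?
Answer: 110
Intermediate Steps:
x(E, f) = -5
O = -11 (O = ((-5 + 2)*11)/3 = (-3*11)/3 = (1/3)*(-33) = -11)
O*(-10) = -11*(-10) = 110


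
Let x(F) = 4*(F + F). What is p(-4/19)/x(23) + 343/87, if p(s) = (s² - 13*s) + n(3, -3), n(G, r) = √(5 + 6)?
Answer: 5717695/1444722 + √11/184 ≈ 3.9757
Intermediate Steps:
n(G, r) = √11
x(F) = 8*F (x(F) = 4*(2*F) = 8*F)
p(s) = √11 + s² - 13*s (p(s) = (s² - 13*s) + √11 = √11 + s² - 13*s)
p(-4/19)/x(23) + 343/87 = (√11 + (-4/19)² - (-52)/19)/((8*23)) + 343/87 = (√11 + (-4*1/19)² - (-52)/19)/184 + 343*(1/87) = (√11 + (-4/19)² - 13*(-4/19))*(1/184) + 343/87 = (√11 + 16/361 + 52/19)*(1/184) + 343/87 = (1004/361 + √11)*(1/184) + 343/87 = (251/16606 + √11/184) + 343/87 = 5717695/1444722 + √11/184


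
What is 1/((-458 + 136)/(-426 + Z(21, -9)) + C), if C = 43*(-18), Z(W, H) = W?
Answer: -405/313148 ≈ -0.0012933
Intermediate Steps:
C = -774
1/((-458 + 136)/(-426 + Z(21, -9)) + C) = 1/((-458 + 136)/(-426 + 21) - 774) = 1/(-322/(-405) - 774) = 1/(-322*(-1/405) - 774) = 1/(322/405 - 774) = 1/(-313148/405) = -405/313148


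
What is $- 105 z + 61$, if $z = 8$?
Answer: $-779$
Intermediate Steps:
$- 105 z + 61 = \left(-105\right) 8 + 61 = -840 + 61 = -779$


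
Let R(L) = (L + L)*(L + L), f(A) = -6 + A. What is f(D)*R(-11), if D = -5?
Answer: -5324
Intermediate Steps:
R(L) = 4*L² (R(L) = (2*L)*(2*L) = 4*L²)
f(D)*R(-11) = (-6 - 5)*(4*(-11)²) = -44*121 = -11*484 = -5324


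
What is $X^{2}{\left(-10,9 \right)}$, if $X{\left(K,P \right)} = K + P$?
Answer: $1$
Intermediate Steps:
$X^{2}{\left(-10,9 \right)} = \left(-10 + 9\right)^{2} = \left(-1\right)^{2} = 1$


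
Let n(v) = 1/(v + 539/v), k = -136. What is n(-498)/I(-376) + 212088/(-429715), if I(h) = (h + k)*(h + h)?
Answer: -10147882811272443/20560792766525440 ≈ -0.49356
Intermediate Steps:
I(h) = 2*h*(-136 + h) (I(h) = (h - 136)*(h + h) = (-136 + h)*(2*h) = 2*h*(-136 + h))
n(-498)/I(-376) + 212088/(-429715) = (-498/(539 + (-498)²))/((2*(-376)*(-136 - 376))) + 212088/(-429715) = (-498/(539 + 248004))/((2*(-376)*(-512))) + 212088*(-1/429715) = -498/248543/385024 - 212088/429715 = -498*1/248543*(1/385024) - 212088/429715 = -498/248543*1/385024 - 212088/429715 = -249/47847510016 - 212088/429715 = -10147882811272443/20560792766525440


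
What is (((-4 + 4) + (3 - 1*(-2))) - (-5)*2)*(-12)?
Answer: -180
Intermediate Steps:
(((-4 + 4) + (3 - 1*(-2))) - (-5)*2)*(-12) = ((0 + (3 + 2)) - 5*(-2))*(-12) = ((0 + 5) + 10)*(-12) = (5 + 10)*(-12) = 15*(-12) = -180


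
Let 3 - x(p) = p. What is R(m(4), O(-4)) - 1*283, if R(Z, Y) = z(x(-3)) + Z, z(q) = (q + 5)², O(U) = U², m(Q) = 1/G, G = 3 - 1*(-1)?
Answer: -647/4 ≈ -161.75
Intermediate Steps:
G = 4 (G = 3 + 1 = 4)
m(Q) = ¼ (m(Q) = 1/4 = ¼)
x(p) = 3 - p
z(q) = (5 + q)²
R(Z, Y) = 121 + Z (R(Z, Y) = (5 + (3 - 1*(-3)))² + Z = (5 + (3 + 3))² + Z = (5 + 6)² + Z = 11² + Z = 121 + Z)
R(m(4), O(-4)) - 1*283 = (121 + ¼) - 1*283 = 485/4 - 283 = -647/4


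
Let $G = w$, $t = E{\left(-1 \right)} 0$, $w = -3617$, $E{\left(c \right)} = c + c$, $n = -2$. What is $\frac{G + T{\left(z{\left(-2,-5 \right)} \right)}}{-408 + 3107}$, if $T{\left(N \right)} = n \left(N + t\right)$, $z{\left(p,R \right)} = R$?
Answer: $- \frac{3607}{2699} \approx -1.3364$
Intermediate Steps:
$E{\left(c \right)} = 2 c$
$t = 0$ ($t = 2 \left(-1\right) 0 = \left(-2\right) 0 = 0$)
$G = -3617$
$T{\left(N \right)} = - 2 N$ ($T{\left(N \right)} = - 2 \left(N + 0\right) = - 2 N$)
$\frac{G + T{\left(z{\left(-2,-5 \right)} \right)}}{-408 + 3107} = \frac{-3617 - -10}{-408 + 3107} = \frac{-3617 + 10}{2699} = \left(-3607\right) \frac{1}{2699} = - \frac{3607}{2699}$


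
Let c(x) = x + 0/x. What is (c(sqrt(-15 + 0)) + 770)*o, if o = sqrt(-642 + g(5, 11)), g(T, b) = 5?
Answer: -7*sqrt(195) + 5390*I*sqrt(13) ≈ -97.75 + 19434.0*I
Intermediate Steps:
c(x) = x (c(x) = x + 0 = x)
o = 7*I*sqrt(13) (o = sqrt(-642 + 5) = sqrt(-637) = 7*I*sqrt(13) ≈ 25.239*I)
(c(sqrt(-15 + 0)) + 770)*o = (sqrt(-15 + 0) + 770)*(7*I*sqrt(13)) = (sqrt(-15) + 770)*(7*I*sqrt(13)) = (I*sqrt(15) + 770)*(7*I*sqrt(13)) = (770 + I*sqrt(15))*(7*I*sqrt(13)) = 7*I*sqrt(13)*(770 + I*sqrt(15))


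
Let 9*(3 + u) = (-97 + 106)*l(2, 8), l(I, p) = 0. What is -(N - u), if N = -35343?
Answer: 35340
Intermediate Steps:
u = -3 (u = -3 + ((-97 + 106)*0)/9 = -3 + (9*0)/9 = -3 + (⅑)*0 = -3 + 0 = -3)
-(N - u) = -(-35343 - 1*(-3)) = -(-35343 + 3) = -1*(-35340) = 35340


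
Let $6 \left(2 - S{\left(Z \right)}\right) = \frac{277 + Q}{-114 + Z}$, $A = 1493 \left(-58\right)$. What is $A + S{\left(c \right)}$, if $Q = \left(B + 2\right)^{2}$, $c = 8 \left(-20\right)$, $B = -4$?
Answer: $- \frac{142356967}{1644} \approx -86592.0$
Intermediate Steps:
$A = -86594$
$c = -160$
$Q = 4$ ($Q = \left(-4 + 2\right)^{2} = \left(-2\right)^{2} = 4$)
$S{\left(Z \right)} = 2 - \frac{281}{6 \left(-114 + Z\right)}$ ($S{\left(Z \right)} = 2 - \frac{\left(277 + 4\right) \frac{1}{-114 + Z}}{6} = 2 - \frac{281 \frac{1}{-114 + Z}}{6} = 2 - \frac{281}{6 \left(-114 + Z\right)}$)
$A + S{\left(c \right)} = -86594 + \frac{-1649 + 12 \left(-160\right)}{6 \left(-114 - 160\right)} = -86594 + \frac{-1649 - 1920}{6 \left(-274\right)} = -86594 + \frac{1}{6} \left(- \frac{1}{274}\right) \left(-3569\right) = -86594 + \frac{3569}{1644} = - \frac{142356967}{1644}$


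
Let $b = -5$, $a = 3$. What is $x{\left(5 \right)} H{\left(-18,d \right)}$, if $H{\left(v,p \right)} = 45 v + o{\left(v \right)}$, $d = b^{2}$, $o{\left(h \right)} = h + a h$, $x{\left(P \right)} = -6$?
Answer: $5292$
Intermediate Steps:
$o{\left(h \right)} = 4 h$ ($o{\left(h \right)} = h + 3 h = 4 h$)
$d = 25$ ($d = \left(-5\right)^{2} = 25$)
$H{\left(v,p \right)} = 49 v$ ($H{\left(v,p \right)} = 45 v + 4 v = 49 v$)
$x{\left(5 \right)} H{\left(-18,d \right)} = - 6 \cdot 49 \left(-18\right) = \left(-6\right) \left(-882\right) = 5292$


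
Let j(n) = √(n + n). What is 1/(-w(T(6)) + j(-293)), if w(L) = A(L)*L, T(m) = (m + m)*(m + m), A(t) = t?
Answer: -10368/214991141 - I*√586/429982282 ≈ -4.8225e-5 - 5.6299e-8*I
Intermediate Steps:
j(n) = √2*√n (j(n) = √(2*n) = √2*√n)
T(m) = 4*m² (T(m) = (2*m)*(2*m) = 4*m²)
w(L) = L² (w(L) = L*L = L²)
1/(-w(T(6)) + j(-293)) = 1/(-(4*6²)² + √2*√(-293)) = 1/(-(4*36)² + √2*(I*√293)) = 1/(-1*144² + I*√586) = 1/(-1*20736 + I*√586) = 1/(-20736 + I*√586)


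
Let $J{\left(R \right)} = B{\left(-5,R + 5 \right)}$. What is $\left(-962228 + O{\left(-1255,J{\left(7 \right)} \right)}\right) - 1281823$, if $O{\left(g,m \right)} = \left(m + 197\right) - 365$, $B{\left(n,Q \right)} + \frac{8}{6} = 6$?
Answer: $- \frac{6732643}{3} \approx -2.2442 \cdot 10^{6}$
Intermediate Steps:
$B{\left(n,Q \right)} = \frac{14}{3}$ ($B{\left(n,Q \right)} = - \frac{4}{3} + 6 = \frac{14}{3}$)
$J{\left(R \right)} = \frac{14}{3}$
$O{\left(g,m \right)} = -168 + m$ ($O{\left(g,m \right)} = \left(197 + m\right) - 365 = -168 + m$)
$\left(-962228 + O{\left(-1255,J{\left(7 \right)} \right)}\right) - 1281823 = \left(-962228 + \left(-168 + \frac{14}{3}\right)\right) - 1281823 = \left(-962228 - \frac{490}{3}\right) - 1281823 = - \frac{2887174}{3} - 1281823 = - \frac{6732643}{3}$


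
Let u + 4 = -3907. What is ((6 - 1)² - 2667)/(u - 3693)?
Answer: 1321/3802 ≈ 0.34745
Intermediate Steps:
u = -3911 (u = -4 - 3907 = -3911)
((6 - 1)² - 2667)/(u - 3693) = ((6 - 1)² - 2667)/(-3911 - 3693) = (5² - 2667)/(-7604) = (25 - 2667)*(-1/7604) = -2642*(-1/7604) = 1321/3802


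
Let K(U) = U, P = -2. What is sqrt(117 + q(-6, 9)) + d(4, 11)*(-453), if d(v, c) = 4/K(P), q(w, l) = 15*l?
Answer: 906 + 6*sqrt(7) ≈ 921.88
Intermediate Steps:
d(v, c) = -2 (d(v, c) = 4/(-2) = 4*(-1/2) = -2)
sqrt(117 + q(-6, 9)) + d(4, 11)*(-453) = sqrt(117 + 15*9) - 2*(-453) = sqrt(117 + 135) + 906 = sqrt(252) + 906 = 6*sqrt(7) + 906 = 906 + 6*sqrt(7)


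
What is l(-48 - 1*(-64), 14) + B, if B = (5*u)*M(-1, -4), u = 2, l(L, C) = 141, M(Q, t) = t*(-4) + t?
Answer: 261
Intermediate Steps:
M(Q, t) = -3*t (M(Q, t) = -4*t + t = -3*t)
B = 120 (B = (5*2)*(-3*(-4)) = 10*12 = 120)
l(-48 - 1*(-64), 14) + B = 141 + 120 = 261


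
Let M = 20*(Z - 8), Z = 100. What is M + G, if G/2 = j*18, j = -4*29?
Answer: -2336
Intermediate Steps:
j = -116
G = -4176 (G = 2*(-116*18) = 2*(-2088) = -4176)
M = 1840 (M = 20*(100 - 8) = 20*92 = 1840)
M + G = 1840 - 4176 = -2336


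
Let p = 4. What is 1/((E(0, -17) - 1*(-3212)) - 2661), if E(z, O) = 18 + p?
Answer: 1/573 ≈ 0.0017452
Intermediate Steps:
E(z, O) = 22 (E(z, O) = 18 + 4 = 22)
1/((E(0, -17) - 1*(-3212)) - 2661) = 1/((22 - 1*(-3212)) - 2661) = 1/((22 + 3212) - 2661) = 1/(3234 - 2661) = 1/573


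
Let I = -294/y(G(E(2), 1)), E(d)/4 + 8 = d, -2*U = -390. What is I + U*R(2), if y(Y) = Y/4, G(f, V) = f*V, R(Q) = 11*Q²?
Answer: 8629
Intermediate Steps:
U = 195 (U = -½*(-390) = 195)
E(d) = -32 + 4*d
G(f, V) = V*f
y(Y) = Y/4 (y(Y) = Y*(¼) = Y/4)
I = 49 (I = -294*4/(-32 + 4*2) = -294*4/(-32 + 8) = -294/((1*(-24))/4) = -294/((¼)*(-24)) = -294/(-6) = -294*(-⅙) = 49)
I + U*R(2) = 49 + 195*(11*2²) = 49 + 195*(11*4) = 49 + 195*44 = 49 + 8580 = 8629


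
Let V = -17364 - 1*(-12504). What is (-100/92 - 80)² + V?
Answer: 907285/529 ≈ 1715.1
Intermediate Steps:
V = -4860 (V = -17364 + 12504 = -4860)
(-100/92 - 80)² + V = (-100/92 - 80)² - 4860 = (-100*1/92 - 80)² - 4860 = (-25/23 - 80)² - 4860 = (-1865/23)² - 4860 = 3478225/529 - 4860 = 907285/529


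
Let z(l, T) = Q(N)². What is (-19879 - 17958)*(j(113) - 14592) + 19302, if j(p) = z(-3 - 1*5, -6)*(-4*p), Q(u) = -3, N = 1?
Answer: 706057722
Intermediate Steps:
z(l, T) = 9 (z(l, T) = (-3)² = 9)
j(p) = -36*p (j(p) = 9*(-4*p) = -36*p)
(-19879 - 17958)*(j(113) - 14592) + 19302 = (-19879 - 17958)*(-36*113 - 14592) + 19302 = -37837*(-4068 - 14592) + 19302 = -37837*(-18660) + 19302 = 706038420 + 19302 = 706057722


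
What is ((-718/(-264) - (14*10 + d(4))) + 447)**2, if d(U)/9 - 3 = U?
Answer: 1060609489/17424 ≈ 60871.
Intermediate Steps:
d(U) = 27 + 9*U
((-718/(-264) - (14*10 + d(4))) + 447)**2 = ((-718/(-264) - (14*10 + (27 + 9*4))) + 447)**2 = ((-718*(-1/264) - (140 + (27 + 36))) + 447)**2 = ((359/132 - (140 + 63)) + 447)**2 = ((359/132 - 1*203) + 447)**2 = ((359/132 - 203) + 447)**2 = (-26437/132 + 447)**2 = (32567/132)**2 = 1060609489/17424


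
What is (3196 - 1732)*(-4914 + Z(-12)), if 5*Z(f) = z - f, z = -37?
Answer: -7201416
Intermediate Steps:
Z(f) = -37/5 - f/5 (Z(f) = (-37 - f)/5 = -37/5 - f/5)
(3196 - 1732)*(-4914 + Z(-12)) = (3196 - 1732)*(-4914 + (-37/5 - 1/5*(-12))) = 1464*(-4914 + (-37/5 + 12/5)) = 1464*(-4914 - 5) = 1464*(-4919) = -7201416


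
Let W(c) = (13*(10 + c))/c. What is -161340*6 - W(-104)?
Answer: -3872207/4 ≈ -9.6805e+5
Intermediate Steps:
W(c) = (130 + 13*c)/c
-161340*6 - W(-104) = -161340*6 - (13 + 130/(-104)) = -968040 - (13 + 130*(-1/104)) = -968040 - (13 - 5/4) = -968040 - 1*47/4 = -968040 - 47/4 = -3872207/4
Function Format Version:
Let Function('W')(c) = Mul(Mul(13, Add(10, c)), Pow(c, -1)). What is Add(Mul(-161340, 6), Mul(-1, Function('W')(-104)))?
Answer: Rational(-3872207, 4) ≈ -9.6805e+5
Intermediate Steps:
Function('W')(c) = Mul(Pow(c, -1), Add(130, Mul(13, c))) (Function('W')(c) = Mul(Add(130, Mul(13, c)), Pow(c, -1)) = Mul(Pow(c, -1), Add(130, Mul(13, c))))
Add(Mul(-161340, 6), Mul(-1, Function('W')(-104))) = Add(Mul(-161340, 6), Mul(-1, Add(13, Mul(130, Pow(-104, -1))))) = Add(-968040, Mul(-1, Add(13, Mul(130, Rational(-1, 104))))) = Add(-968040, Mul(-1, Add(13, Rational(-5, 4)))) = Add(-968040, Mul(-1, Rational(47, 4))) = Add(-968040, Rational(-47, 4)) = Rational(-3872207, 4)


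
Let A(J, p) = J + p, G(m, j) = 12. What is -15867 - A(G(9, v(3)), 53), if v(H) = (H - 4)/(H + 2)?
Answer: -15932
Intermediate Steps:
v(H) = (-4 + H)/(2 + H)
-15867 - A(G(9, v(3)), 53) = -15867 - (12 + 53) = -15867 - 1*65 = -15867 - 65 = -15932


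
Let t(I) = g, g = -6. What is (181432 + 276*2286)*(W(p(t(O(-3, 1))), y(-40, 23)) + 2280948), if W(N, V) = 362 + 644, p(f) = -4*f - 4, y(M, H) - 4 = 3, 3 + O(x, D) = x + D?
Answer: 1853786407072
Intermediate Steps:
O(x, D) = -3 + D + x (O(x, D) = -3 + (x + D) = -3 + (D + x) = -3 + D + x)
y(M, H) = 7 (y(M, H) = 4 + 3 = 7)
t(I) = -6
p(f) = -4 - 4*f
W(N, V) = 1006
(181432 + 276*2286)*(W(p(t(O(-3, 1))), y(-40, 23)) + 2280948) = (181432 + 276*2286)*(1006 + 2280948) = (181432 + 630936)*2281954 = 812368*2281954 = 1853786407072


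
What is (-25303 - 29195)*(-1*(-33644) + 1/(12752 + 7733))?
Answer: -37559876689818/20485 ≈ -1.8335e+9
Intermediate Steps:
(-25303 - 29195)*(-1*(-33644) + 1/(12752 + 7733)) = -54498*(33644 + 1/20485) = -54498*689197341/20485 = -37559876689818/20485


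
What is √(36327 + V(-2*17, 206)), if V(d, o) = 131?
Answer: √36458 ≈ 190.94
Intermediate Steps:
√(36327 + V(-2*17, 206)) = √(36327 + 131) = √36458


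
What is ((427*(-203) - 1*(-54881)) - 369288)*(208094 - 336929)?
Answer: 51674172480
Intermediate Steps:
((427*(-203) - 1*(-54881)) - 369288)*(208094 - 336929) = ((-86681 + 54881) - 369288)*(-128835) = (-31800 - 369288)*(-128835) = -401088*(-128835) = 51674172480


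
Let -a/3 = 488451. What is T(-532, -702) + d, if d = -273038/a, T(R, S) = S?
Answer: -1028404768/1465353 ≈ -701.81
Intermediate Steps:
a = -1465353 (a = -3*488451 = -1465353)
d = 273038/1465353 (d = -273038/(-1465353) = -273038*(-1/1465353) = 273038/1465353 ≈ 0.18633)
T(-532, -702) + d = -702 + 273038/1465353 = -1028404768/1465353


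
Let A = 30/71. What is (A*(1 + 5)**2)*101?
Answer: 109080/71 ≈ 1536.3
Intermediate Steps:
A = 30/71 (A = 30*(1/71) = 30/71 ≈ 0.42254)
(A*(1 + 5)**2)*101 = (30*(1 + 5)**2/71)*101 = ((30/71)*6**2)*101 = ((30/71)*36)*101 = (1080/71)*101 = 109080/71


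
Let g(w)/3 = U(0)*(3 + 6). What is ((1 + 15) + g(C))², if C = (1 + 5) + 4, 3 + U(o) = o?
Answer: 4225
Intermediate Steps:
U(o) = -3 + o
C = 10 (C = 6 + 4 = 10)
g(w) = -81 (g(w) = 3*((-3 + 0)*(3 + 6)) = 3*(-3*9) = 3*(-27) = -81)
((1 + 15) + g(C))² = ((1 + 15) - 81)² = (16 - 81)² = (-65)² = 4225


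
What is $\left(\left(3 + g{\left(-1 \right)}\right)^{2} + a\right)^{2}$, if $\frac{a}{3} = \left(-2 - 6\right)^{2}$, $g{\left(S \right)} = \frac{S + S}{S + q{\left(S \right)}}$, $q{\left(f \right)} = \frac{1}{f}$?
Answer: $43264$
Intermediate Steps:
$g{\left(S \right)} = \frac{2 S}{S + \frac{1}{S}}$ ($g{\left(S \right)} = \frac{S + S}{S + \frac{1}{S}} = \frac{2 S}{S + \frac{1}{S}}$)
$a = 192$ ($a = 3 \left(-2 - 6\right)^{2} = 3 \left(-8\right)^{2} = 3 \cdot 64 = 192$)
$\left(\left(3 + g{\left(-1 \right)}\right)^{2} + a\right)^{2} = \left(\left(3 + \frac{2 \left(-1\right)^{2}}{1 + \left(-1\right)^{2}}\right)^{2} + 192\right)^{2} = \left(\left(3 + 2 \cdot 1 \frac{1}{1 + 1}\right)^{2} + 192\right)^{2} = \left(\left(3 + 2 \cdot 1 \cdot \frac{1}{2}\right)^{2} + 192\right)^{2} = \left(\left(3 + 1\right)^{2} + 192\right)^{2} = \left(4^{2} + 192\right)^{2} = \left(16 + 192\right)^{2} = 208^{2} = 43264$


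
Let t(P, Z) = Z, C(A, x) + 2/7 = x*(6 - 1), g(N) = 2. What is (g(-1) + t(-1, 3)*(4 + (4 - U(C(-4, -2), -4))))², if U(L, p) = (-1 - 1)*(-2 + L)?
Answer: 111556/49 ≈ 2276.7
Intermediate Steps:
C(A, x) = -2/7 + 5*x (C(A, x) = -2/7 + x*(6 - 1) = -2/7 + x*5 = -2/7 + 5*x)
U(L, p) = 4 - 2*L (U(L, p) = -2*(-2 + L) = 4 - 2*L)
(g(-1) + t(-1, 3)*(4 + (4 - U(C(-4, -2), -4))))² = (2 + 3*(4 + (4 - (4 - 2*(-2/7 + 5*(-2))))))² = (2 + 3*(4 + (4 - (4 - 2*(-2/7 - 10)))))² = (2 + 3*(4 + (4 - (4 - 2*(-72/7)))))² = (2 + 3*(4 + (4 - (4 + 144/7))))² = (2 + 3*(4 + (4 - 1*172/7)))² = (2 + 3*(4 + (4 - 172/7)))² = (2 + 3*(4 - 144/7))² = (2 + 3*(-116/7))² = (2 - 348/7)² = (-334/7)² = 111556/49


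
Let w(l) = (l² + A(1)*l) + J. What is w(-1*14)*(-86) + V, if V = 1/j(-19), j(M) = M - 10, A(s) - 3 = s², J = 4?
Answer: -359137/29 ≈ -12384.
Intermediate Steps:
A(s) = 3 + s²
j(M) = -10 + M
w(l) = 4 + l² + 4*l (w(l) = (l² + (3 + 1²)*l) + 4 = (l² + (3 + 1)*l) + 4 = (l² + 4*l) + 4 = 4 + l² + 4*l)
V = -1/29 (V = 1/(-10 - 19) = 1/(-29) = -1/29 ≈ -0.034483)
w(-1*14)*(-86) + V = (4 + (-1*14)² + 4*(-1*14))*(-86) - 1/29 = (4 + (-14)² + 4*(-14))*(-86) - 1/29 = (4 + 196 - 56)*(-86) - 1/29 = 144*(-86) - 1/29 = -12384 - 1/29 = -359137/29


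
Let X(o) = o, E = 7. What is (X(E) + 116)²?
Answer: 15129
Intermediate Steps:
(X(E) + 116)² = (7 + 116)² = 123² = 15129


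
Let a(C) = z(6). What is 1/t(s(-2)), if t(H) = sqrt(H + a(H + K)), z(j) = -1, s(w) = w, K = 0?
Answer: -I*sqrt(3)/3 ≈ -0.57735*I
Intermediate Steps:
a(C) = -1
t(H) = sqrt(-1 + H) (t(H) = sqrt(H - 1) = sqrt(-1 + H))
1/t(s(-2)) = 1/(sqrt(-1 - 2)) = 1/(sqrt(-3)) = 1/(I*sqrt(3)) = -I*sqrt(3)/3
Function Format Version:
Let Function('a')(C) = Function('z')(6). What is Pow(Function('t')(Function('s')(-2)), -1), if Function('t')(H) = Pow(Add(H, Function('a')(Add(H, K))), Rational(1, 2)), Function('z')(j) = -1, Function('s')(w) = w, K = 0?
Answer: Mul(Rational(-1, 3), I, Pow(3, Rational(1, 2))) ≈ Mul(-0.57735, I)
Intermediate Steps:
Function('a')(C) = -1
Function('t')(H) = Pow(Add(-1, H), Rational(1, 2)) (Function('t')(H) = Pow(Add(H, -1), Rational(1, 2)) = Pow(Add(-1, H), Rational(1, 2)))
Pow(Function('t')(Function('s')(-2)), -1) = Pow(Pow(Add(-1, -2), Rational(1, 2)), -1) = Pow(Pow(-3, Rational(1, 2)), -1) = Pow(Mul(I, Pow(3, Rational(1, 2))), -1) = Mul(Rational(-1, 3), I, Pow(3, Rational(1, 2)))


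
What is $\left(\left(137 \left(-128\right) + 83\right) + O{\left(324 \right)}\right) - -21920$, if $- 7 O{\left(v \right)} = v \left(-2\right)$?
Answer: $\frac{31917}{7} \approx 4559.6$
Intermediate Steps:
$O{\left(v \right)} = \frac{2 v}{7}$ ($O{\left(v \right)} = - \frac{v \left(-2\right)}{7} = - \frac{\left(-2\right) v}{7} = \frac{2 v}{7}$)
$\left(\left(137 \left(-128\right) + 83\right) + O{\left(324 \right)}\right) - -21920 = \left(\left(137 \left(-128\right) + 83\right) + \frac{2}{7} \cdot 324\right) - -21920 = \left(\left(-17536 + 83\right) + \frac{648}{7}\right) + 21920 = \left(-17453 + \frac{648}{7}\right) + 21920 = - \frac{121523}{7} + 21920 = \frac{31917}{7}$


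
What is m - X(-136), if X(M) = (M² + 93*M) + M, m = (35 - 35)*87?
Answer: -5712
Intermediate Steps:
m = 0 (m = 0*87 = 0)
X(M) = M² + 94*M
m - X(-136) = 0 - (-136)*(94 - 136) = 0 - (-136)*(-42) = 0 - 1*5712 = 0 - 5712 = -5712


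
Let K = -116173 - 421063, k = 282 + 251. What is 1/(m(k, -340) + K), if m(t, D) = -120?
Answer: -1/537356 ≈ -1.8610e-6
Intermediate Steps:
k = 533
K = -537236
1/(m(k, -340) + K) = 1/(-120 - 537236) = 1/(-537356) = -1/537356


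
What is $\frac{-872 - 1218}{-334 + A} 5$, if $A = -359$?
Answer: $\frac{950}{63} \approx 15.079$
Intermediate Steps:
$\frac{-872 - 1218}{-334 + A} 5 = \frac{-872 - 1218}{-334 - 359} \cdot 5 = - \frac{2090}{-693} \cdot 5 = \left(-2090\right) \left(- \frac{1}{693}\right) 5 = \frac{190}{63} \cdot 5 = \frac{950}{63}$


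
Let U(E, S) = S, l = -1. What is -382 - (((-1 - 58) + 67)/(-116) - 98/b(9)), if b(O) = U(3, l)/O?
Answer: -36654/29 ≈ -1263.9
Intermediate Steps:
b(O) = -1/O
-382 - (((-1 - 58) + 67)/(-116) - 98/b(9)) = -382 - (((-1 - 58) + 67)/(-116) - 98/((-1/9))) = -382 - ((-59 + 67)*(-1/116) - 98/((-1*⅑))) = -382 - (8*(-1/116) - 98/(-⅑)) = -382 - (-2/29 - 98*(-9)) = -382 - (-2/29 + 882) = -382 - 1*25576/29 = -382 - 25576/29 = -36654/29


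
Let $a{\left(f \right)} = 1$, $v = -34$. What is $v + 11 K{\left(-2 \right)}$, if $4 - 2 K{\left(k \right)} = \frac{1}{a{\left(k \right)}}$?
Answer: $- \frac{35}{2} \approx -17.5$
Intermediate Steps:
$K{\left(k \right)} = \frac{3}{2}$ ($K{\left(k \right)} = 2 - \frac{1}{2 \cdot 1} = 2 - \frac{1}{2} = \frac{3}{2}$)
$v + 11 K{\left(-2 \right)} = -34 + 11 \cdot \frac{3}{2} = -34 + \frac{33}{2} = - \frac{35}{2}$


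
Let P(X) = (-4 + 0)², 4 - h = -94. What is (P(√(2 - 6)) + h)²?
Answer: 12996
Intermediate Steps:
h = 98 (h = 4 - 1*(-94) = 4 + 94 = 98)
P(X) = 16 (P(X) = (-4)² = 16)
(P(√(2 - 6)) + h)² = (16 + 98)² = 114² = 12996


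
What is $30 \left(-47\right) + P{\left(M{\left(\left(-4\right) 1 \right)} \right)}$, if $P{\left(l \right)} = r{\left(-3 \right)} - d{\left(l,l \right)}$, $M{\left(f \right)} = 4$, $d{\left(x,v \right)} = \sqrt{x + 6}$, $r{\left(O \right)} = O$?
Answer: $-1413 - \sqrt{10} \approx -1416.2$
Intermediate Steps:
$d{\left(x,v \right)} = \sqrt{6 + x}$
$P{\left(l \right)} = -3 - \sqrt{6 + l}$
$30 \left(-47\right) + P{\left(M{\left(\left(-4\right) 1 \right)} \right)} = 30 \left(-47\right) - \left(3 + \sqrt{6 + 4}\right) = -1410 - \left(3 + \sqrt{10}\right) = -1413 - \sqrt{10}$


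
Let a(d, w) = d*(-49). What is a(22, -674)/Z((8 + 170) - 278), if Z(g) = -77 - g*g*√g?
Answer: 83006/10000005929 - 107800000*I/10000005929 ≈ 8.3006e-6 - 0.01078*I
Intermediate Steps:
a(d, w) = -49*d
Z(g) = -77 - g^(5/2) (Z(g) = -77 - g²*√g = -77 - g^(5/2))
a(22, -674)/Z((8 + 170) - 278) = (-49*22)/(-77 - ((8 + 170) - 278)^(5/2)) = -1078/(-77 - (178 - 278)^(5/2)) = -1078/(-77 - (-100)^(5/2)) = -1078/(-77 - 100000*I) = -1078*(-77 + 100000*I)/10000005929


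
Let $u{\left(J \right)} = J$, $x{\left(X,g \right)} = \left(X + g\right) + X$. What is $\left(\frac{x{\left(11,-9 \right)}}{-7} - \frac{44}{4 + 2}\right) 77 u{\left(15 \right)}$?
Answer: $-10615$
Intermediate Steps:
$x{\left(X,g \right)} = g + 2 X$
$\left(\frac{x{\left(11,-9 \right)}}{-7} - \frac{44}{4 + 2}\right) 77 u{\left(15 \right)} = \left(\frac{-9 + 2 \cdot 11}{-7} - \frac{44}{4 + 2}\right) 77 \cdot 15 = \left(\left(-9 + 22\right) \left(- \frac{1}{7}\right) - \frac{44}{6}\right) 77 \cdot 15 = \left(13 \left(- \frac{1}{7}\right) - \frac{22}{3}\right) 77 \cdot 15 = \left(- \frac{13}{7} - \frac{22}{3}\right) 77 \cdot 15 = \left(- \frac{193}{21}\right) 77 \cdot 15 = \left(- \frac{2123}{3}\right) 15 = -10615$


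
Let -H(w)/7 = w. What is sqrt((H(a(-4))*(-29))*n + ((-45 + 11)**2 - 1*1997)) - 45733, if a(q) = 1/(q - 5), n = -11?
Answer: -45733 + 2*I*sqrt(1334)/3 ≈ -45733.0 + 24.349*I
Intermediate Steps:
a(q) = 1/(-5 + q)
H(w) = -7*w
sqrt((H(a(-4))*(-29))*n + ((-45 + 11)**2 - 1*1997)) - 45733 = sqrt((-7/(-5 - 4)*(-29))*(-11) + ((-45 + 11)**2 - 1*1997)) - 45733 = sqrt((-7/(-9)*(-29))*(-11) + ((-34)**2 - 1997)) - 45733 = sqrt((-7*(-1/9)*(-29))*(-11) + (1156 - 1997)) - 45733 = sqrt(((7/9)*(-29))*(-11) - 841) - 45733 = sqrt(-203/9*(-11) - 841) - 45733 = sqrt(2233/9 - 841) - 45733 = sqrt(-5336/9) - 45733 = 2*I*sqrt(1334)/3 - 45733 = -45733 + 2*I*sqrt(1334)/3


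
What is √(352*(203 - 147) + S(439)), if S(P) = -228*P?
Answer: 2*I*√20095 ≈ 283.51*I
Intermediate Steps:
√(352*(203 - 147) + S(439)) = √(352*(203 - 147) - 228*439) = √(352*56 - 100092) = √(19712 - 100092) = √(-80380) = 2*I*√20095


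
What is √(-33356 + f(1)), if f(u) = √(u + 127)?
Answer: 2*√(-8339 + 2*√2) ≈ 182.61*I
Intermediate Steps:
f(u) = √(127 + u)
√(-33356 + f(1)) = √(-33356 + √(127 + 1)) = √(-33356 + √128) = √(-33356 + 8*√2)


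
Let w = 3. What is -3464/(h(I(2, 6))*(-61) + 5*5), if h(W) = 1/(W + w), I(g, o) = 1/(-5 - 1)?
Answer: -58888/59 ≈ -998.10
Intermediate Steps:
I(g, o) = -1/6 (I(g, o) = 1/(-6) = -1/6)
h(W) = 1/(3 + W) (h(W) = 1/(W + 3) = 1/(3 + W))
-3464/(h(I(2, 6))*(-61) + 5*5) = -3464/(-61/(3 - 1/6) + 5*5) = -3464/(-61/(17/6) + 25) = -3464/((6/17)*(-61) + 25) = -3464/(-366/17 + 25) = -3464/59/17 = -3464*17/59 = -58888/59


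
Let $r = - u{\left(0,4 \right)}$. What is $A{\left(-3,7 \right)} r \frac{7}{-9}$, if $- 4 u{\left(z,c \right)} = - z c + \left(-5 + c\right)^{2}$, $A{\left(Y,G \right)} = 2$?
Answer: $- \frac{7}{18} \approx -0.38889$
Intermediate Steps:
$u{\left(z,c \right)} = - \frac{\left(-5 + c\right)^{2}}{4} + \frac{c z}{4}$ ($u{\left(z,c \right)} = - \frac{- z c + \left(-5 + c\right)^{2}}{4} = - \frac{- c z + \left(-5 + c\right)^{2}}{4} = - \frac{\left(-5 + c\right)^{2} - c z}{4} = - \frac{\left(-5 + c\right)^{2}}{4} + \frac{c z}{4}$)
$r = \frac{1}{4}$ ($r = - (- \frac{\left(-5 + 4\right)^{2}}{4} + \frac{1}{4} \cdot 4 \cdot 0) = - (- \frac{\left(-1\right)^{2}}{4} + 0) = - (\left(- \frac{1}{4}\right) 1 + 0) = - (- \frac{1}{4} + 0) = \left(-1\right) \left(- \frac{1}{4}\right) = \frac{1}{4} \approx 0.25$)
$A{\left(-3,7 \right)} r \frac{7}{-9} = 2 \cdot \frac{1}{4} \frac{7}{-9} = \frac{7 \left(- \frac{1}{9}\right)}{2} = \frac{1}{2} \left(- \frac{7}{9}\right) = - \frac{7}{18}$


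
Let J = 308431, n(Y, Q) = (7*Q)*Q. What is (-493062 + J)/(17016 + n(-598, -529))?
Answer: -184631/1975903 ≈ -0.093441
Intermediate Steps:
n(Y, Q) = 7*Q**2
(-493062 + J)/(17016 + n(-598, -529)) = (-493062 + 308431)/(17016 + 7*(-529)**2) = -184631/(17016 + 7*279841) = -184631/(17016 + 1958887) = -184631/1975903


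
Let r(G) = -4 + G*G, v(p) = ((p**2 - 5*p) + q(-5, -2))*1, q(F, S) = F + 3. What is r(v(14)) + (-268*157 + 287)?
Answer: -26417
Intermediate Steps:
q(F, S) = 3 + F
v(p) = -2 + p**2 - 5*p (v(p) = ((p**2 - 5*p) + (3 - 5))*1 = ((p**2 - 5*p) - 2)*1 = (-2 + p**2 - 5*p)*1 = -2 + p**2 - 5*p)
r(G) = -4 + G**2
r(v(14)) + (-268*157 + 287) = (-4 + (-2 + 14**2 - 5*14)**2) + (-268*157 + 287) = (-4 + (-2 + 196 - 70)**2) + (-42076 + 287) = (-4 + 124**2) - 41789 = (-4 + 15376) - 41789 = 15372 - 41789 = -26417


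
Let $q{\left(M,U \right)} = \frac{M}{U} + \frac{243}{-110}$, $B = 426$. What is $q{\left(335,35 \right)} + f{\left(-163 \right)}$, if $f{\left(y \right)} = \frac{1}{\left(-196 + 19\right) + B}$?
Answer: $\frac{1412351}{191730} \approx 7.3664$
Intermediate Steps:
$f{\left(y \right)} = \frac{1}{249}$ ($f{\left(y \right)} = \frac{1}{\left(-196 + 19\right) + 426} = \frac{1}{-177 + 426} = \frac{1}{249}$)
$q{\left(M,U \right)} = - \frac{243}{110} + \frac{M}{U}$ ($q{\left(M,U \right)} = \frac{M}{U} + 243 \left(- \frac{1}{110}\right) = \frac{M}{U} - \frac{243}{110} = - \frac{243}{110} + \frac{M}{U}$)
$q{\left(335,35 \right)} + f{\left(-163 \right)} = \left(- \frac{243}{110} + \frac{335}{35}\right) + \frac{1}{249} = \left(- \frac{243}{110} + 335 \cdot \frac{1}{35}\right) + \frac{1}{249} = \left(- \frac{243}{110} + \frac{67}{7}\right) + \frac{1}{249} = \frac{5669}{770} + \frac{1}{249} = \frac{1412351}{191730}$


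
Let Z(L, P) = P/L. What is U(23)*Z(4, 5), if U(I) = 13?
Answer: 65/4 ≈ 16.250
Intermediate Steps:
U(23)*Z(4, 5) = 13*(5/4) = 65/4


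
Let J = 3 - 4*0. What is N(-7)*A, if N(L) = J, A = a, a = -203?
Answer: -609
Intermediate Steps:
J = 3 (J = 3 + 0 = 3)
A = -203
N(L) = 3
N(-7)*A = 3*(-203) = -609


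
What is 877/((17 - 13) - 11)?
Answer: -877/7 ≈ -125.29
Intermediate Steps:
877/((17 - 13) - 11) = 877/(4 - 11) = 877/(-7) = -1/7*877 = -877/7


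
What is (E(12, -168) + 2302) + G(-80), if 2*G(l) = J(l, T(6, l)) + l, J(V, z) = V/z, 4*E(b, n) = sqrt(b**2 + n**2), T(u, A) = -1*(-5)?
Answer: 2254 + 3*sqrt(197) ≈ 2296.1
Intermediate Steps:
T(u, A) = 5
E(b, n) = sqrt(b**2 + n**2)/4
G(l) = 3*l/5 (G(l) = (l/5 + l)/2 = (6*l/5)/2 = 3*l/5)
(E(12, -168) + 2302) + G(-80) = (sqrt(12**2 + (-168)**2)/4 + 2302) + (3/5)*(-80) = (sqrt(144 + 28224)/4 + 2302) - 48 = (sqrt(28368)/4 + 2302) - 48 = ((12*sqrt(197))/4 + 2302) - 48 = (3*sqrt(197) + 2302) - 48 = (2302 + 3*sqrt(197)) - 48 = 2254 + 3*sqrt(197)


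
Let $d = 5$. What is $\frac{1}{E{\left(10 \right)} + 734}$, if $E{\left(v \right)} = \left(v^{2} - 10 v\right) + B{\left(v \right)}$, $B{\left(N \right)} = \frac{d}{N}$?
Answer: $\frac{2}{1469} \approx 0.0013615$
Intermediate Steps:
$B{\left(N \right)} = \frac{5}{N}$
$E{\left(v \right)} = v^{2} - 10 v + \frac{5}{v}$ ($E{\left(v \right)} = \left(v^{2} - 10 v\right) + \frac{5}{v} = v^{2} - 10 v + \frac{5}{v}$)
$\frac{1}{E{\left(10 \right)} + 734} = \frac{1}{\frac{5 + 10^{2} \left(-10 + 10\right)}{10} + 734} = \frac{1}{\frac{5 + 100 \cdot 0}{10} + 734} = \frac{1}{\frac{5 + 0}{10} + 734} = \frac{1}{\frac{1}{10} \cdot 5 + 734} = \frac{1}{\frac{1}{2} + 734} = \frac{1}{\frac{1469}{2}} = \frac{2}{1469}$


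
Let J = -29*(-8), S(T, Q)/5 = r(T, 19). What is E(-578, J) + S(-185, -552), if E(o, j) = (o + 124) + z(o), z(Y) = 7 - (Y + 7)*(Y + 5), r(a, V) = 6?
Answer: -327600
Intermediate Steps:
S(T, Q) = 30 (S(T, Q) = 5*6 = 30)
z(Y) = 7 - (5 + Y)*(7 + Y) (z(Y) = 7 - (7 + Y)*(5 + Y) = 7 - (5 + Y)*(7 + Y))
J = 232
E(o, j) = 96 - o**2 - 11*o (E(o, j) = (o + 124) + (-28 - o**2 - 12*o) = (124 + o) + (-28 - o**2 - 12*o) = 96 - o**2 - 11*o)
E(-578, J) + S(-185, -552) = (96 - 1*(-578)**2 - 11*(-578)) + 30 = (96 - 1*334084 + 6358) + 30 = (96 - 334084 + 6358) + 30 = -327630 + 30 = -327600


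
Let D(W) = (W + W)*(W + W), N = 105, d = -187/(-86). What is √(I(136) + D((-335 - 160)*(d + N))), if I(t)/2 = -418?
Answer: √20815629086461/43 ≈ 1.0610e+5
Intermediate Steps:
d = 187/86 (d = -187*(-1/86) = 187/86 ≈ 2.1744)
I(t) = -836 (I(t) = 2*(-418) = -836)
D(W) = 4*W² (D(W) = (2*W)*(2*W) = 4*W²)
√(I(136) + D((-335 - 160)*(d + N))) = √(-836 + 4*((-335 - 160)*(187/86 + 105))²) = √(-836 + 4*(-495*9217/86)²) = √(-836 + 4*(-4562415/86)²) = √(-836 + 4*(20815630632225/7396)) = √(-836 + 20815630632225/1849) = √(20815629086461/1849) = √20815629086461/43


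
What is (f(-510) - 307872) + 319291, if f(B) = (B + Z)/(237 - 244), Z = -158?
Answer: 80601/7 ≈ 11514.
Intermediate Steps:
f(B) = 158/7 - B/7 (f(B) = (B - 158)/(237 - 244) = (-158 + B)/(-7) = (-158 + B)*(-⅐) = 158/7 - B/7)
(f(-510) - 307872) + 319291 = ((158/7 - ⅐*(-510)) - 307872) + 319291 = ((158/7 + 510/7) - 307872) + 319291 = (668/7 - 307872) + 319291 = -2154436/7 + 319291 = 80601/7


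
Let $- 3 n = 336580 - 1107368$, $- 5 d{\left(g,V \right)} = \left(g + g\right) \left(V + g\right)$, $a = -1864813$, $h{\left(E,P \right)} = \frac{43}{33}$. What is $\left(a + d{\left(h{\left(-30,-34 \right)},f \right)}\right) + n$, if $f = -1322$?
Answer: $- \frac{8751178427}{5445} \approx -1.6072 \cdot 10^{6}$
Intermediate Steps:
$h{\left(E,P \right)} = \frac{43}{33}$ ($h{\left(E,P \right)} = 43 \cdot \frac{1}{33} = \frac{43}{33}$)
$d{\left(g,V \right)} = - \frac{2 g \left(V + g\right)}{5}$ ($d{\left(g,V \right)} = - \frac{\left(g + g\right) \left(V + g\right)}{5} = - \frac{2 g \left(V + g\right)}{5}$)
$n = \frac{770788}{3}$ ($n = - \frac{336580 - 1107368}{3} = \left(- \frac{1}{3}\right) \left(-770788\right) = \frac{770788}{3} \approx 2.5693 \cdot 10^{5}$)
$\left(a + d{\left(h{\left(-30,-34 \right)},f \right)}\right) + n = \left(-1864813 - \frac{86 \left(-1322 + \frac{43}{33}\right)}{165}\right) + \frac{770788}{3} = \left(-1864813 - \frac{86}{165} \left(- \frac{43583}{33}\right)\right) + \frac{770788}{3} = \left(-1864813 + \frac{3748138}{5445}\right) + \frac{770788}{3} = - \frac{10150158647}{5445} + \frac{770788}{3} = - \frac{8751178427}{5445}$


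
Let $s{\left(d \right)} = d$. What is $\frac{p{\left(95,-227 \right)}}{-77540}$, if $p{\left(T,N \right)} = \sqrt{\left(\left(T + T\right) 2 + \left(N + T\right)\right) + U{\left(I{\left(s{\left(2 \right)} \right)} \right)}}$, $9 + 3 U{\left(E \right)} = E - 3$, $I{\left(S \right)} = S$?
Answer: $- \frac{\sqrt{2202}}{232620} \approx -0.00020173$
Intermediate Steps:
$U{\left(E \right)} = -4 + \frac{E}{3}$ ($U{\left(E \right)} = -3 + \frac{E - 3}{3} = -3 + \frac{-3 + E}{3} = -3 + \left(-1 + \frac{E}{3}\right) = -4 + \frac{E}{3}$)
$p{\left(T,N \right)} = \sqrt{- \frac{10}{3} + N + 5 T}$ ($p{\left(T,N \right)} = \sqrt{\left(\left(T + T\right) 2 + \left(N + T\right)\right) + \left(-4 + \frac{1}{3} \cdot 2\right)} = \sqrt{\left(2 T 2 + \left(N + T\right)\right) + \left(-4 + \frac{2}{3}\right)} = \sqrt{\left(4 T + \left(N + T\right)\right) - \frac{10}{3}} = \sqrt{\left(N + 5 T\right) - \frac{10}{3}} = \sqrt{- \frac{10}{3} + N + 5 T}$)
$\frac{p{\left(95,-227 \right)}}{-77540} = \frac{\frac{1}{3} \sqrt{-30 + 9 \left(-227\right) + 45 \cdot 95}}{-77540} = \frac{\sqrt{-30 - 2043 + 4275}}{3} \left(- \frac{1}{77540}\right) = \frac{\sqrt{2202}}{3} \left(- \frac{1}{77540}\right) = - \frac{\sqrt{2202}}{232620}$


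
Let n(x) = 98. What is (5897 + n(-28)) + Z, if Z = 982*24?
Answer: 29563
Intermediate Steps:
Z = 23568
(5897 + n(-28)) + Z = (5897 + 98) + 23568 = 5995 + 23568 = 29563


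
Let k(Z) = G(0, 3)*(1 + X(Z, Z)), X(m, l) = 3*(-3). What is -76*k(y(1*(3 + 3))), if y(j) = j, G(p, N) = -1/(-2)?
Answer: 304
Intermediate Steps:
G(p, N) = ½ (G(p, N) = -1*(-½) = ½)
X(m, l) = -9
k(Z) = -4 (k(Z) = (1 - 9)/2 = (½)*(-8) = -4)
-76*k(y(1*(3 + 3))) = -76*(-4) = 304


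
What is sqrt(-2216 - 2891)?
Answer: I*sqrt(5107) ≈ 71.463*I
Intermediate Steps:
sqrt(-2216 - 2891) = sqrt(-5107) = I*sqrt(5107)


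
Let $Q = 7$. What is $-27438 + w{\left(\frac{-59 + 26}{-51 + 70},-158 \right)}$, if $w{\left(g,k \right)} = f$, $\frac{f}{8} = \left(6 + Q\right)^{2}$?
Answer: $-26086$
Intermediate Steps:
$f = 1352$ ($f = 8 \left(6 + 7\right)^{2} = 8 \cdot 13^{2} = 8 \cdot 169 = 1352$)
$w{\left(g,k \right)} = 1352$
$-27438 + w{\left(\frac{-59 + 26}{-51 + 70},-158 \right)} = -27438 + 1352 = -26086$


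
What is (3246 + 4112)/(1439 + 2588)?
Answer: 7358/4027 ≈ 1.8272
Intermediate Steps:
(3246 + 4112)/(1439 + 2588) = 7358/4027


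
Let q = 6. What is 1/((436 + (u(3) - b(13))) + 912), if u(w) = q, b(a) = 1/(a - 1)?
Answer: 12/16247 ≈ 0.00073860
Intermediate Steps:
b(a) = 1/(-1 + a)
u(w) = 6
1/((436 + (u(3) - b(13))) + 912) = 1/((436 + (6 - 1/(-1 + 13))) + 912) = 1/((436 + (6 - 1/12)) + 912) = 1/((436 + 71/12) + 912) = 1/(5303/12 + 912) = 1/(16247/12) = 12/16247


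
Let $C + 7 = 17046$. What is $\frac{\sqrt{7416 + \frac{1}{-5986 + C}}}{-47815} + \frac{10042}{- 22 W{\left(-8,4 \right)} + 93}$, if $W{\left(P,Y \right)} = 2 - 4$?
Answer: $\frac{10042}{137} - \frac{\sqrt{906003898597}}{528499195} \approx 73.297$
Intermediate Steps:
$C = 17039$ ($C = -7 + 17046 = 17039$)
$W{\left(P,Y \right)} = -2$
$\frac{\sqrt{7416 + \frac{1}{-5986 + C}}}{-47815} + \frac{10042}{- 22 W{\left(-8,4 \right)} + 93} = \frac{\sqrt{7416 + \frac{1}{-5986 + 17039}}}{-47815} + \frac{10042}{\left(-22\right) \left(-2\right) + 93} = \sqrt{7416 + \frac{1}{11053}} \left(- \frac{1}{47815}\right) + \frac{10042}{44 + 93} = \sqrt{7416 + \frac{1}{11053}} \left(- \frac{1}{47815}\right) + \frac{10042}{137} = \sqrt{\frac{81969049}{11053}} \left(- \frac{1}{47815}\right) + 10042 \cdot \frac{1}{137} = \frac{\sqrt{906003898597}}{11053} \left(- \frac{1}{47815}\right) + \frac{10042}{137} = - \frac{\sqrt{906003898597}}{528499195} + \frac{10042}{137} = \frac{10042}{137} - \frac{\sqrt{906003898597}}{528499195}$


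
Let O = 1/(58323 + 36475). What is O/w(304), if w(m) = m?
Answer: 1/28818592 ≈ 3.4700e-8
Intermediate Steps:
O = 1/94798 ≈ 1.0549e-5
O/w(304) = (1/94798)/304 = (1/94798)*(1/304) = 1/28818592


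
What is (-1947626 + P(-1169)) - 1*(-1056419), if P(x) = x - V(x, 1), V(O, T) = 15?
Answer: -892391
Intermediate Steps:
P(x) = -15 + x (P(x) = x - 1*15 = x - 15 = -15 + x)
(-1947626 + P(-1169)) - 1*(-1056419) = (-1947626 + (-15 - 1169)) - 1*(-1056419) = (-1947626 - 1184) + 1056419 = -1948810 + 1056419 = -892391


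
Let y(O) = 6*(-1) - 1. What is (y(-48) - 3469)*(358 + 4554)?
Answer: -17074112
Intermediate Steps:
y(O) = -7 (y(O) = -6 - 1 = -7)
(y(-48) - 3469)*(358 + 4554) = (-7 - 3469)*(358 + 4554) = -3476*4912 = -17074112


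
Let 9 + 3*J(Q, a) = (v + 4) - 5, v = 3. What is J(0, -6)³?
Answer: -343/27 ≈ -12.704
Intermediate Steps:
J(Q, a) = -7/3 (J(Q, a) = -3 + ((3 + 4) - 5)/3 = -3 + (7 - 5)/3 = -3 + (⅓)*2 = -3 + ⅔ = -7/3)
J(0, -6)³ = (-7/3)³ = -343/27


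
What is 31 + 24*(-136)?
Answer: -3233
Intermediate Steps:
31 + 24*(-136) = 31 - 3264 = -3233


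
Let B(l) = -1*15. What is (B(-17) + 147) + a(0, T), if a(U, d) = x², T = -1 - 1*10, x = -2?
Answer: 136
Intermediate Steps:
T = -11 (T = -1 - 10 = -11)
a(U, d) = 4 (a(U, d) = (-2)² = 4)
B(l) = -15
(B(-17) + 147) + a(0, T) = (-15 + 147) + 4 = 132 + 4 = 136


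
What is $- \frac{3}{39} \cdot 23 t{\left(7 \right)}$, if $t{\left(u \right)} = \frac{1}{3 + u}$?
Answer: $- \frac{23}{130} \approx -0.17692$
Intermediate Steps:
$- \frac{3}{39} \cdot 23 t{\left(7 \right)} = \frac{- \frac{3}{39} \cdot 23}{3 + 7} = \frac{\left(-3\right) \frac{1}{39} \cdot 23}{10} = \left(- \frac{1}{13}\right) 23 \cdot \frac{1}{10} = \left(- \frac{23}{13}\right) \frac{1}{10} = - \frac{23}{130}$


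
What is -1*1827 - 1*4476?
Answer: -6303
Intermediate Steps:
-1*1827 - 1*4476 = -1827 - 4476 = -6303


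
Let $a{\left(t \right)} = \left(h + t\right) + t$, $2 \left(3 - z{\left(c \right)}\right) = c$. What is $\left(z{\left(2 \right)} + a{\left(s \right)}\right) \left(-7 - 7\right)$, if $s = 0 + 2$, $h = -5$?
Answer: $-14$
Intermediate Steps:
$s = 2$
$z{\left(c \right)} = 3 - \frac{c}{2}$
$a{\left(t \right)} = -5 + 2 t$ ($a{\left(t \right)} = \left(-5 + t\right) + t = -5 + 2 t$)
$\left(z{\left(2 \right)} + a{\left(s \right)}\right) \left(-7 - 7\right) = \left(\left(3 - 1\right) + \left(-5 + 2 \cdot 2\right)\right) \left(-7 - 7\right) = \left(\left(3 - 1\right) + \left(-5 + 4\right)\right) \left(-14\right) = \left(2 - 1\right) \left(-14\right) = 1 \left(-14\right) = -14$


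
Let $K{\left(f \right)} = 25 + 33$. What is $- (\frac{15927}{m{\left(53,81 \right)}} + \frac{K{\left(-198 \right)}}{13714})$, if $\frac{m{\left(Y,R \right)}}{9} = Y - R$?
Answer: $\frac{36401377}{575988} \approx 63.198$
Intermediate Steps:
$K{\left(f \right)} = 58$
$m{\left(Y,R \right)} = - 9 R + 9 Y$ ($m{\left(Y,R \right)} = 9 \left(Y - R\right) = - 9 R + 9 Y$)
$- (\frac{15927}{m{\left(53,81 \right)}} + \frac{K{\left(-198 \right)}}{13714}) = - (\frac{15927}{\left(-9\right) 81 + 9 \cdot 53} + \frac{58}{13714}) = - (\frac{15927}{-729 + 477} + 58 \cdot \frac{1}{13714}) = - (\frac{15927}{-252} + \frac{29}{6857}) = - (15927 \left(- \frac{1}{252}\right) + \frac{29}{6857}) = - (- \frac{5309}{84} + \frac{29}{6857}) = \left(-1\right) \left(- \frac{36401377}{575988}\right) = \frac{36401377}{575988}$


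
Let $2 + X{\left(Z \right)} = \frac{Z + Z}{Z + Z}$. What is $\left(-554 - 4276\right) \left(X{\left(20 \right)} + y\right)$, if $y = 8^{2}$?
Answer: $-304290$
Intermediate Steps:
$X{\left(Z \right)} = -1$ ($X{\left(Z \right)} = -2 + \frac{Z + Z}{Z + Z} = -2 + \frac{2 Z}{2 Z} = -2 + 2 Z \frac{1}{2 Z} = -2 + 1 = -1$)
$y = 64$
$\left(-554 - 4276\right) \left(X{\left(20 \right)} + y\right) = \left(-554 - 4276\right) \left(-1 + 64\right) = \left(-4830\right) 63 = -304290$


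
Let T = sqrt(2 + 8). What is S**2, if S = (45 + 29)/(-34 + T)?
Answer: 5476/(34 - sqrt(10))**2 ≈ 5.7584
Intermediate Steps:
T = sqrt(10) ≈ 3.1623
S = 74/(-34 + sqrt(10)) (S = (45 + 29)/(-34 + sqrt(10)) = 74/(-34 + sqrt(10)) ≈ -2.3997)
S**2 = (-1258/573 - 37*sqrt(10)/573)**2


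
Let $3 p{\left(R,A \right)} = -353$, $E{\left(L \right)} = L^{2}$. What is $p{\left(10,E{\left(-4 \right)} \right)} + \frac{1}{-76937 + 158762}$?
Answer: $- \frac{3209358}{27275} \approx -117.67$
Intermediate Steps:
$p{\left(R,A \right)} = - \frac{353}{3}$ ($p{\left(R,A \right)} = \frac{1}{3} \left(-353\right) = - \frac{353}{3}$)
$p{\left(10,E{\left(-4 \right)} \right)} + \frac{1}{-76937 + 158762} = - \frac{353}{3} + \frac{1}{-76937 + 158762} = - \frac{353}{3} + \frac{1}{81825} = - \frac{3209358}{27275}$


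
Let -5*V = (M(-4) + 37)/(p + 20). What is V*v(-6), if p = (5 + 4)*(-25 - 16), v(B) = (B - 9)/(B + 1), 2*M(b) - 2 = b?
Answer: 108/1745 ≈ 0.061891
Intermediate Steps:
M(b) = 1 + b/2
v(B) = (-9 + B)/(1 + B)
p = -369 (p = 9*(-41) = -369)
V = 36/1745 (V = -((1 + (½)*(-4)) + 37)/(5*(-369 + 20)) = -((1 - 2) + 37)/(5*(-349)) = -(-1 + 37)*(-1)/(5*349) = -36*(-1)/(5*349) = -⅕*(-36/349) = 36/1745 ≈ 0.020630)
V*v(-6) = 36*((-9 - 6)/(1 - 6))/1745 = 36*(-15/(-5))/1745 = 36*(-⅕*(-15))/1745 = (36/1745)*3 = 108/1745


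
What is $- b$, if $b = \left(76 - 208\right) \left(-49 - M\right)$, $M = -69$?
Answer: $2640$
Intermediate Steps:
$b = -2640$ ($b = \left(76 - 208\right) \left(-49 - -69\right) = - 132 \left(-49 + 69\right) = \left(-132\right) 20 = -2640$)
$- b = \left(-1\right) \left(-2640\right) = 2640$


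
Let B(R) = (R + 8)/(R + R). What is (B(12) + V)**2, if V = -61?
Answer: 130321/36 ≈ 3620.0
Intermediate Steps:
B(R) = (8 + R)/(2*R) (B(R) = (8 + R)/((2*R)) = (8 + R)*(1/(2*R)) = (8 + R)/(2*R))
(B(12) + V)**2 = ((1/2)*(8 + 12)/12 - 61)**2 = ((1/2)*(1/12)*20 - 61)**2 = (5/6 - 61)**2 = (-361/6)**2 = 130321/36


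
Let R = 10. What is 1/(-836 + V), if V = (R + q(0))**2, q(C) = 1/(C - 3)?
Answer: -9/6683 ≈ -0.0013467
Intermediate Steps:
q(C) = 1/(-3 + C)
V = 841/9 (V = (10 + 1/(-3 + 0))**2 = (10 + 1/(-3))**2 = (10 - 1/3)**2 = (29/3)**2 = 841/9 ≈ 93.444)
1/(-836 + V) = 1/(-836 + 841/9) = 1/(-6683/9) = -9/6683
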